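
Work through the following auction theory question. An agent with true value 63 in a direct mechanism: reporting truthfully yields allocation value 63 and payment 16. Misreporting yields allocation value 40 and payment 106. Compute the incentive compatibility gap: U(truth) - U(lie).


Step 1: U(truth) = value - payment = 63 - 16 = 47
Step 2: U(lie) = allocation - payment = 40 - 106 = -66
Step 3: IC gap = 47 - (-66) = 113

113


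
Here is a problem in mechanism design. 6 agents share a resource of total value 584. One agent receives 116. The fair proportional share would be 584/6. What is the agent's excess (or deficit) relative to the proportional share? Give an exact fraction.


Step 1: Proportional share = 584/6 = 292/3
Step 2: Agent's actual allocation = 116
Step 3: Excess = 116 - 292/3 = 56/3

56/3


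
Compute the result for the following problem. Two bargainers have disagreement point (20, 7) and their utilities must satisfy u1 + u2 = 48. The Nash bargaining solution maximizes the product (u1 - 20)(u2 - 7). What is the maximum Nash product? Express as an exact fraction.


Step 1: The Nash solution splits surplus symmetrically above the disagreement point
Step 2: u1 = (total + d1 - d2)/2 = (48 + 20 - 7)/2 = 61/2
Step 3: u2 = (total - d1 + d2)/2 = (48 - 20 + 7)/2 = 35/2
Step 4: Nash product = (61/2 - 20) * (35/2 - 7)
Step 5: = 21/2 * 21/2 = 441/4

441/4


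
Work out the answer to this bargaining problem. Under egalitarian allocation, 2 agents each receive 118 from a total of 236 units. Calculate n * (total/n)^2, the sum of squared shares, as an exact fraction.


Step 1: Each agent's share = 236/2 = 118
Step 2: Square of each share = (118)^2 = 13924
Step 3: Sum of squares = 2 * 13924 = 27848

27848


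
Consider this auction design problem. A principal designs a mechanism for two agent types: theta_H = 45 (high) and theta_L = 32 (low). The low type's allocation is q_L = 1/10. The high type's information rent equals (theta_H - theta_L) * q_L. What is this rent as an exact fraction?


Step 1: theta_H - theta_L = 45 - 32 = 13
Step 2: Information rent = (theta_H - theta_L) * q_L
Step 3: = 13 * 1/10
Step 4: = 13/10

13/10


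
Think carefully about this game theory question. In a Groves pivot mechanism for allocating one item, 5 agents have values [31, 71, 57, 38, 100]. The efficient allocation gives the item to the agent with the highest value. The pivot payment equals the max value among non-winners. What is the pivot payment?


Step 1: The efficient winner is agent 4 with value 100
Step 2: Other agents' values: [31, 71, 57, 38]
Step 3: Pivot payment = max(others) = 71
Step 4: The winner pays 71

71


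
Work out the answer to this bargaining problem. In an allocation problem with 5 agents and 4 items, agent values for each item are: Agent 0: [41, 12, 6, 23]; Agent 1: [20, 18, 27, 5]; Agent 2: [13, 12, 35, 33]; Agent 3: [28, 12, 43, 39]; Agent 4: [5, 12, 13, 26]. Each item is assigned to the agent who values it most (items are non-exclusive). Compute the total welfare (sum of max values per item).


Step 1: For each item, find the maximum value among all agents.
Step 2: Item 0 -> Agent 0 (value 41)
Step 3: Item 1 -> Agent 1 (value 18)
Step 4: Item 2 -> Agent 3 (value 43)
Step 5: Item 3 -> Agent 3 (value 39)
Step 6: Total welfare = 41 + 18 + 43 + 39 = 141

141


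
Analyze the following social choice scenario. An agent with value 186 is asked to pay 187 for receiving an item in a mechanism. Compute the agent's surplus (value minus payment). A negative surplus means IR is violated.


Step 1: Surplus = value - payment = 186 - 187 = -1
Step 2: IR is violated (surplus < 0)

-1


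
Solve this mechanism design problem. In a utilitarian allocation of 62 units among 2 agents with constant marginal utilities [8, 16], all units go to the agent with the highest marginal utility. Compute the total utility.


Step 1: The marginal utilities are [8, 16]
Step 2: The highest marginal utility is 16
Step 3: All 62 units go to that agent
Step 4: Total utility = 16 * 62 = 992

992


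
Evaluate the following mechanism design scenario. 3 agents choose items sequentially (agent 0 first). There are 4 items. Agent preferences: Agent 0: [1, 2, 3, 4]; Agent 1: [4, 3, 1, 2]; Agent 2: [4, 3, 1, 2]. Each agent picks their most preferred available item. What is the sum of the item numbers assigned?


Step 1: Agent 0 picks item 1
Step 2: Agent 1 picks item 4
Step 3: Agent 2 picks item 3
Step 4: Sum = 1 + 4 + 3 = 8

8


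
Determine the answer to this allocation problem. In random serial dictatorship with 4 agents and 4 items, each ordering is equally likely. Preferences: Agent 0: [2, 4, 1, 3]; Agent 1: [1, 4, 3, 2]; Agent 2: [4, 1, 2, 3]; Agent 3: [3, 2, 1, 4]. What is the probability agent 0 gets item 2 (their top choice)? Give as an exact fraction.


Step 1: Agent 0 wants item 2
Step 2: There are 24 possible orderings of agents
Step 3: In 24 orderings, agent 0 gets item 2
Step 4: Probability = 24/24 = 1

1


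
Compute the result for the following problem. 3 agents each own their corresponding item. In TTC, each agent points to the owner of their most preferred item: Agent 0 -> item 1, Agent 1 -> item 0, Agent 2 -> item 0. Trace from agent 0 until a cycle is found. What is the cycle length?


Step 1: Trace the pointer graph from agent 0: 0 -> 1 -> 0
Step 2: A cycle is detected when we revisit agent 0
Step 3: The cycle is: 0 -> 1 -> 0
Step 4: Cycle length = 2

2


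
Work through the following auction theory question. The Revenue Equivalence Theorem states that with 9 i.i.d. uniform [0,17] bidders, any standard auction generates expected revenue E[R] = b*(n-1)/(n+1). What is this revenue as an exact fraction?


Step 1: By Revenue Equivalence, expected revenue = b*(n-1)/(n+1)
Step 2: Substituting n = 9, b = 17
Step 3: Revenue = 17*(9-1)/(9+1) = 17*8/10
Step 4: Revenue = 136/10 = 68/5

68/5


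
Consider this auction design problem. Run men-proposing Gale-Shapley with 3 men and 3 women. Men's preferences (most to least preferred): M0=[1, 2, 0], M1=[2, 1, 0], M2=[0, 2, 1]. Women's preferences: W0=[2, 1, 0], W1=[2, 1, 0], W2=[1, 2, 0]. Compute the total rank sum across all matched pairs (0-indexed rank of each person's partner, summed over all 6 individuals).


Step 1: Run Gale-Shapley (men propose, women hold best offer):
  M0 proposes to W1; she accepts
  M1 proposes to W2; she accepts
  M2 proposes to W0; she accepts
Step 2: Final matching: W0-M2, W1-M0, W2-M1
Step 3: 0-indexed ranks (man's rank of his match, then woman's): 0 + 0 + 0 + 2 + 0 + 0
Step 4: Total rank sum = 2

2


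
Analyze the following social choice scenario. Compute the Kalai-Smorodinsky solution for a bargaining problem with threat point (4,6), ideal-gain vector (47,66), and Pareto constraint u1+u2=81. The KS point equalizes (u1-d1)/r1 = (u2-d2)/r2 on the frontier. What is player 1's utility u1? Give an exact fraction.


Step 1: At the KS point, (u1-d1)/r1 = (u2-d2)/r2 = t and u1+u2 = 81
Step 2: u1 = d1 + r1*t and u2 = d2 + r2*t, so (d1 + r1*t) + (d2 + r2*t) = 81
Step 3: t = (81 - 4 - 6)/(47 + 66) = 71/113
Step 4: u1 = d1 + r1*t = 4 + 47 * 71/113 = 3789/113
Step 5: (Check: u2 = d2 + r2*t = 5364/113; u1+u2 = 3789/113 + 5364/113 = 81, on the frontier.)

3789/113


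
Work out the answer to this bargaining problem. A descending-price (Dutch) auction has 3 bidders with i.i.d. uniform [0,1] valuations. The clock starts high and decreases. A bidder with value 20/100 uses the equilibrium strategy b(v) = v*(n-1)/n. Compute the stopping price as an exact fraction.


Step 1: Dutch auctions are strategically equivalent to first-price auctions
Step 2: The equilibrium bid is b(v) = v*(n-1)/n
Step 3: b = 1/5 * 2/3
Step 4: b = 2/15

2/15


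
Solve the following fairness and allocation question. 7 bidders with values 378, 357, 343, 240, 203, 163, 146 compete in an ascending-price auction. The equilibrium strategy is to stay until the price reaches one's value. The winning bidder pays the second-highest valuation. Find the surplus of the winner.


Step 1: Identify the highest value: 378
Step 2: Identify the second-highest value: 357
Step 3: The final price = second-highest value = 357
Step 4: Surplus = 378 - 357 = 21

21


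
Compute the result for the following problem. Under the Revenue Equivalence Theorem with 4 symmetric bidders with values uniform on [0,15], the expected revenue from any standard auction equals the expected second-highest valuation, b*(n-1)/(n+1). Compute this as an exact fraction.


Step 1: By Revenue Equivalence, expected revenue = b*(n-1)/(n+1)
Step 2: Substituting n = 4, b = 15
Step 3: Revenue = 15*(4-1)/(4+1) = 15*3/5
Step 4: Revenue = 45/5 = 9

9


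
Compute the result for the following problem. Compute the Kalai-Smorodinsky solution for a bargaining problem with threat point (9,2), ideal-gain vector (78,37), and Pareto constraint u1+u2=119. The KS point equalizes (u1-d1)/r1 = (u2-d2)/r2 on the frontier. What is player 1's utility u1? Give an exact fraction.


Step 1: At the KS point, (u1-d1)/r1 = (u2-d2)/r2 = t and u1+u2 = 119
Step 2: u1 = d1 + r1*t and u2 = d2 + r2*t, so (d1 + r1*t) + (d2 + r2*t) = 119
Step 3: t = (119 - 9 - 2)/(78 + 37) = 108/115
Step 4: u1 = d1 + r1*t = 9 + 78 * 108/115 = 9459/115
Step 5: (Check: u2 = d2 + r2*t = 4226/115; u1+u2 = 9459/115 + 4226/115 = 119, on the frontier.)

9459/115


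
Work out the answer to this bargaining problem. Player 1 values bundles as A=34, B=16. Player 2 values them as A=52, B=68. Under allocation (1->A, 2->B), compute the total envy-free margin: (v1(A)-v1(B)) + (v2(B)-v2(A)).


Step 1: Player 1's margin = v1(A) - v1(B) = 34 - 16 = 18
Step 2: Player 2's margin = v2(B) - v2(A) = 68 - 52 = 16
Step 3: Total margin = 18 + 16 = 34

34


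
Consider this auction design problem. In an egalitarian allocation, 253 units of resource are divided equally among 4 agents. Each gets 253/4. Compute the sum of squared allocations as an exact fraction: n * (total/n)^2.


Step 1: Each agent's share = 253/4
Step 2: Square of each share = (253/4)^2 = 64009/16
Step 3: Sum of squares = 4 * 64009/16 = 64009/4

64009/4


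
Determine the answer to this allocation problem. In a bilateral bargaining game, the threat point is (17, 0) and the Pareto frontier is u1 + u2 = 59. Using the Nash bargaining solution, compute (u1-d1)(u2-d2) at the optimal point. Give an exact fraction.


Step 1: The Nash solution splits surplus symmetrically above the disagreement point
Step 2: u1 = (total + d1 - d2)/2 = (59 + 17 - 0)/2 = 38
Step 3: u2 = (total - d1 + d2)/2 = (59 - 17 + 0)/2 = 21
Step 4: Nash product = (38 - 17) * (21 - 0)
Step 5: = 21 * 21 = 441

441


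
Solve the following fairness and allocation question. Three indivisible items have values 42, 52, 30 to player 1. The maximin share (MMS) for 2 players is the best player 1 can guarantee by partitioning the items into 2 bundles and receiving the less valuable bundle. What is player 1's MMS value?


Step 1: Item values = 42, 52, 30
Step 2: Enumerate all 2-bundle partitions and take the smaller bundle:
  Partition 1: {42} vs {52,30} -> bundles 42, 82; min = 42
  Partition 2: {52} vs {42,30} -> bundles 52, 72; min = 52
  Partition 3: {30} vs {42,52} -> bundles 30, 94; min = 30
Step 3: MMS = max(42, 52, 30) = 52

52


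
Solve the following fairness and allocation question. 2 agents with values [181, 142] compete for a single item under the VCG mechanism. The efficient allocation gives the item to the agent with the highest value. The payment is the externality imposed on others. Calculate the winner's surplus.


Step 1: The winner is the agent with the highest value: agent 0 with value 181
Step 2: Values of other agents: [142]
Step 3: VCG payment = max of others' values = 142
Step 4: Surplus = 181 - 142 = 39

39


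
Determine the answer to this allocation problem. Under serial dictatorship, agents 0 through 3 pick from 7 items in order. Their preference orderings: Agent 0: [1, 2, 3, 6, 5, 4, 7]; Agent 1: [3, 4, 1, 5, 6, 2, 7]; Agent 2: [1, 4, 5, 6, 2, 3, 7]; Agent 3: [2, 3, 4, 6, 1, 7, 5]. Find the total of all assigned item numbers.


Step 1: Agent 0 picks item 1
Step 2: Agent 1 picks item 3
Step 3: Agent 2 picks item 4
Step 4: Agent 3 picks item 2
Step 5: Sum = 1 + 3 + 4 + 2 = 10

10


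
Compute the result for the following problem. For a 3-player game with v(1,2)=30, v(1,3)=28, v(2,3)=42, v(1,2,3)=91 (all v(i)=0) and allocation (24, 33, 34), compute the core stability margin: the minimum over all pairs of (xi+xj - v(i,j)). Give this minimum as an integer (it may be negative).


Step 1: Slack for coalition (1,2): x1+x2 - v12 = 57 - 30 = 27
Step 2: Slack for coalition (1,3): x1+x3 - v13 = 58 - 28 = 30
Step 3: Slack for coalition (2,3): x2+x3 - v23 = 67 - 42 = 25
Step 4: Minimum slack = min(27, 30, 25) = 25, attained by (2,3); no pair can gain by deviating, so the allocation is in the core

25


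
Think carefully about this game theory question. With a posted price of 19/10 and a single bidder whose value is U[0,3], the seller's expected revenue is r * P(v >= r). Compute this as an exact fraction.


Step 1: Posted price r = 19/10, value support [0,3]
Step 2: P(v >= r) = (3 - 19/10)/3 = 11/30
Step 3: Expected revenue = r * P(v >= r) = 19/10 * 11/30
Step 4: Revenue = 209/300

209/300


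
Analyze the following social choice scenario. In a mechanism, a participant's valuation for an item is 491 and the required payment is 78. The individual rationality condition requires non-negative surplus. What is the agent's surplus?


Step 1: Surplus = value - payment = 491 - 78 = 413
Step 2: IR is satisfied (surplus >= 0)

413


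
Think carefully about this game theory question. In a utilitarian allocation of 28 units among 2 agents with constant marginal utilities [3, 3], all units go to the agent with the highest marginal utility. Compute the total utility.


Step 1: The marginal utilities are [3, 3]
Step 2: The highest marginal utility is 3
Step 3: All 28 units go to that agent
Step 4: Total utility = 3 * 28 = 84

84


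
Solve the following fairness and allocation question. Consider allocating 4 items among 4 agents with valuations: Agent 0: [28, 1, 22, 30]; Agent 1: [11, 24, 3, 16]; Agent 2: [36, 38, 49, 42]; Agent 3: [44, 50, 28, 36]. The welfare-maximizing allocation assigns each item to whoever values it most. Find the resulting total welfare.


Step 1: For each item, find the maximum value among all agents.
Step 2: Item 0 -> Agent 3 (value 44)
Step 3: Item 1 -> Agent 3 (value 50)
Step 4: Item 2 -> Agent 2 (value 49)
Step 5: Item 3 -> Agent 2 (value 42)
Step 6: Total welfare = 44 + 50 + 49 + 42 = 185

185


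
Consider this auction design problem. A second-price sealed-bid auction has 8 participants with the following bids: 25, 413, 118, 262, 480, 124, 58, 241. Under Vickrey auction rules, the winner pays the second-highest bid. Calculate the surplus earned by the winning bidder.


Step 1: Sort bids in descending order: 480, 413, 262, 241, 124, 118, 58, 25
Step 2: The winning bid is the highest: 480
Step 3: The payment equals the second-highest bid: 413
Step 4: Surplus = winner's bid - payment = 480 - 413 = 67

67


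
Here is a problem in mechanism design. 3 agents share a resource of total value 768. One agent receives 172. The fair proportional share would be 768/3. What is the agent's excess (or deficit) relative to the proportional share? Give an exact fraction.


Step 1: Proportional share = 768/3 = 256
Step 2: Agent's actual allocation = 172
Step 3: Excess = 172 - 256 = -84

-84


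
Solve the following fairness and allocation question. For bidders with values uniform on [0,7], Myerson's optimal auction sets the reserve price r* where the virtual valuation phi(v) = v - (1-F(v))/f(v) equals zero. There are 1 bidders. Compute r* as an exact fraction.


Step 1: For U[0,7], F(v) = v/7 and f(v) = 1/7
Step 2: phi(v) = v - (1 - v/7)/(1/7) = v - (7 - v) = 2v - 7
Step 3: Set phi(r*) = 0: 2r* - 7 = 0
Step 4: r* = 7/2 (the number of bidders n = 1 does not enter)

7/2


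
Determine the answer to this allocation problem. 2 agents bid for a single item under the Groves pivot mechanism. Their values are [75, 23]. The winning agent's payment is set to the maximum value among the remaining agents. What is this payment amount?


Step 1: The efficient winner is agent 0 with value 75
Step 2: Other agents' values: [23]
Step 3: Pivot payment = max(others) = 23
Step 4: The winner pays 23

23


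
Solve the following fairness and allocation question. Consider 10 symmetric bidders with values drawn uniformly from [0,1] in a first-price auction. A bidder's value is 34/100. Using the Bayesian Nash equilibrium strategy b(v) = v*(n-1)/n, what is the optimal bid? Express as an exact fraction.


Step 1: The symmetric BNE bidding function is b(v) = v * (n-1) / n
Step 2: Substitute v = 17/50 and n = 10
Step 3: b = 17/50 * 9/10
Step 4: b = 153/500

153/500


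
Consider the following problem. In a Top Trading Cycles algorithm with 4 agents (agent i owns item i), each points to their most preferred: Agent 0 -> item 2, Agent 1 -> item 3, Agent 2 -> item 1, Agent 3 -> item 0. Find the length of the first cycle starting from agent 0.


Step 1: Trace the pointer graph from agent 0: 0 -> 2 -> 1 -> 3 -> 0
Step 2: A cycle is detected when we revisit agent 0
Step 3: The cycle is: 0 -> 2 -> 1 -> 3 -> 0
Step 4: Cycle length = 4

4


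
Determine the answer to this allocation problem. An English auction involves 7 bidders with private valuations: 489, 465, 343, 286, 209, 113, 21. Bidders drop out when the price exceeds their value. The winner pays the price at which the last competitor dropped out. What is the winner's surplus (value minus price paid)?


Step 1: Identify the highest value: 489
Step 2: Identify the second-highest value: 465
Step 3: The final price = second-highest value = 465
Step 4: Surplus = 489 - 465 = 24

24


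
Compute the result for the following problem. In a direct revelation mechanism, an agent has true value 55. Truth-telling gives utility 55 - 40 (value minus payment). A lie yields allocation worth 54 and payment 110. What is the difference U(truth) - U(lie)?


Step 1: U(truth) = value - payment = 55 - 40 = 15
Step 2: U(lie) = allocation - payment = 54 - 110 = -56
Step 3: IC gap = 15 - (-56) = 71

71


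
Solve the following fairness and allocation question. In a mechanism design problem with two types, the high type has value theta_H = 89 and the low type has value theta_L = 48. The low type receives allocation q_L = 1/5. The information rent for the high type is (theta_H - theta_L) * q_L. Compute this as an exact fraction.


Step 1: theta_H - theta_L = 89 - 48 = 41
Step 2: Information rent = (theta_H - theta_L) * q_L
Step 3: = 41 * 1/5
Step 4: = 41/5

41/5


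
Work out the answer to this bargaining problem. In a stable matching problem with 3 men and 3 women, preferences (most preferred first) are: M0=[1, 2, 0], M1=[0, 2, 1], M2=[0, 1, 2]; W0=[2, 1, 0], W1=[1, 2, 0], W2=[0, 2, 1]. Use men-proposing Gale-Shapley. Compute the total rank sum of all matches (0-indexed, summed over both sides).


Step 1: Run Gale-Shapley (men propose, women hold best offer):
  M0 proposes to W1; she accepts
  M1 proposes to W0; she accepts
  M2 proposes to W0; she switches from M1
  M1 proposes to W2; she accepts
Step 2: Final matching: W0-M2, W1-M0, W2-M1
Step 3: 0-indexed ranks (man's rank of his match, then woman's): 0 + 0 + 0 + 2 + 1 + 2
Step 4: Total rank sum = 5

5


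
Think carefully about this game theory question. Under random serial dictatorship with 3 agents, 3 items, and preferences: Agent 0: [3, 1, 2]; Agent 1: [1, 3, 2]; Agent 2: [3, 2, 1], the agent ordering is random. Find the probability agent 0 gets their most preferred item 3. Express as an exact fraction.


Step 1: Agent 0 wants item 3
Step 2: There are 6 possible orderings of agents
Step 3: In 3 orderings, agent 0 gets item 3
Step 4: Probability = 3/6 = 1/2

1/2


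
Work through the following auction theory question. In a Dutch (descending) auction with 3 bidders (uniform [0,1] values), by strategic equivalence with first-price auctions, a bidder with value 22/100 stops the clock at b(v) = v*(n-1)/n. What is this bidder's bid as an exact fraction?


Step 1: Dutch auctions are strategically equivalent to first-price auctions
Step 2: The equilibrium bid is b(v) = v*(n-1)/n
Step 3: b = 11/50 * 2/3
Step 4: b = 11/75

11/75


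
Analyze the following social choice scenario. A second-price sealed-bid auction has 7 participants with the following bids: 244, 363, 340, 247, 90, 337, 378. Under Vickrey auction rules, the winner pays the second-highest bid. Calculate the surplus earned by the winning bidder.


Step 1: Sort bids in descending order: 378, 363, 340, 337, 247, 244, 90
Step 2: The winning bid is the highest: 378
Step 3: The payment equals the second-highest bid: 363
Step 4: Surplus = winner's bid - payment = 378 - 363 = 15

15


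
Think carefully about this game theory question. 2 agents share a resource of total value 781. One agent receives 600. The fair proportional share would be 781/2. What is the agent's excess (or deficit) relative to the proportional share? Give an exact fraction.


Step 1: Proportional share = 781/2
Step 2: Agent's actual allocation = 600
Step 3: Excess = 600 - 781/2 = 419/2

419/2


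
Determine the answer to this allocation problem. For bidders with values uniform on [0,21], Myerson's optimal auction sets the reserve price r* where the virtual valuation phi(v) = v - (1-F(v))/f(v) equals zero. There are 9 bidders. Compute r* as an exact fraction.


Step 1: For U[0,21], F(v) = v/21 and f(v) = 1/21
Step 2: phi(v) = v - (1 - v/21)/(1/21) = v - (21 - v) = 2v - 21
Step 3: Set phi(r*) = 0: 2r* - 21 = 0
Step 4: r* = 21/2 (the number of bidders n = 9 does not enter)

21/2


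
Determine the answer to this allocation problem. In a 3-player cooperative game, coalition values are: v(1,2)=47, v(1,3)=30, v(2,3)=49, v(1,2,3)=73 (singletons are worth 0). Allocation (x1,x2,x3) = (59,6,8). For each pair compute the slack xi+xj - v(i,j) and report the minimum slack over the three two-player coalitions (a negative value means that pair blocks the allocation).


Step 1: Slack for coalition (1,2): x1+x2 - v12 = 65 - 47 = 18
Step 2: Slack for coalition (1,3): x1+x3 - v13 = 67 - 30 = 37
Step 3: Slack for coalition (2,3): x2+x3 - v23 = 14 - 49 = -35
Step 4: Minimum slack = min(18, 37, -35) = -35, attained by (2,3); coalition (2,3) can block (slack < 0), so the allocation is not in the core

-35


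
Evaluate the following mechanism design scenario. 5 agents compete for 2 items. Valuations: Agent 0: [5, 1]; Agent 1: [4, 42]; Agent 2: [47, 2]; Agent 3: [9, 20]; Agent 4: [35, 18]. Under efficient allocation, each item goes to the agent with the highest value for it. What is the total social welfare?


Step 1: For each item, find the maximum value among all agents.
Step 2: Item 0 -> Agent 2 (value 47)
Step 3: Item 1 -> Agent 1 (value 42)
Step 4: Total welfare = 47 + 42 = 89

89


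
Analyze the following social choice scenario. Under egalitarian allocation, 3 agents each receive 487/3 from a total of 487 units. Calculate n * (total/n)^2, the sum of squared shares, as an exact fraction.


Step 1: Each agent's share = 487/3
Step 2: Square of each share = (487/3)^2 = 237169/9
Step 3: Sum of squares = 3 * 237169/9 = 237169/3

237169/3


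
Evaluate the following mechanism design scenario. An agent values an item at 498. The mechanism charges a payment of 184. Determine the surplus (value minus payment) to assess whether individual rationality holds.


Step 1: Surplus = value - payment = 498 - 184 = 314
Step 2: IR is satisfied (surplus >= 0)

314


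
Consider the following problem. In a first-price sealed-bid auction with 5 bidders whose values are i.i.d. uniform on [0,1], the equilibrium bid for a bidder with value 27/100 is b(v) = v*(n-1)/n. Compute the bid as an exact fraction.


Step 1: The symmetric BNE bidding function is b(v) = v * (n-1) / n
Step 2: Substitute v = 27/100 and n = 5
Step 3: b = 27/100 * 4/5
Step 4: b = 27/125

27/125


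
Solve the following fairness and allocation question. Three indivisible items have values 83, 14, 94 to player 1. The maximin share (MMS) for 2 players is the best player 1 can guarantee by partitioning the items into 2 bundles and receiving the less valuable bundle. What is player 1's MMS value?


Step 1: Item values = 83, 14, 94
Step 2: Enumerate all 2-bundle partitions and take the smaller bundle:
  Partition 1: {83} vs {14,94} -> bundles 83, 108; min = 83
  Partition 2: {14} vs {83,94} -> bundles 14, 177; min = 14
  Partition 3: {94} vs {83,14} -> bundles 94, 97; min = 94
Step 3: MMS = max(83, 14, 94) = 94

94


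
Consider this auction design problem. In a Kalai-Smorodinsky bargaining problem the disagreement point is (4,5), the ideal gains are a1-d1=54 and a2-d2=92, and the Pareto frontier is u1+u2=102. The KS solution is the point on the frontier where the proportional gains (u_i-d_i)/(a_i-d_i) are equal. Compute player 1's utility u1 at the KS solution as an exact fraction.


Step 1: At the KS point, (u1-d1)/r1 = (u2-d2)/r2 = t and u1+u2 = 102
Step 2: u1 = d1 + r1*t and u2 = d2 + r2*t, so (d1 + r1*t) + (d2 + r2*t) = 102
Step 3: t = (102 - 4 - 5)/(54 + 92) = 93/146
Step 4: u1 = d1 + r1*t = 4 + 54 * 93/146 = 2803/73
Step 5: (Check: u2 = d2 + r2*t = 4643/73; u1+u2 = 2803/73 + 4643/73 = 102, on the frontier.)

2803/73


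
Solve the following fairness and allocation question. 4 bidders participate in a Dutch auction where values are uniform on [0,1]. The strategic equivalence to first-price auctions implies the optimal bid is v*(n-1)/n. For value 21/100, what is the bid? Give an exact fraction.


Step 1: Dutch auctions are strategically equivalent to first-price auctions
Step 2: The equilibrium bid is b(v) = v*(n-1)/n
Step 3: b = 21/100 * 3/4
Step 4: b = 63/400

63/400


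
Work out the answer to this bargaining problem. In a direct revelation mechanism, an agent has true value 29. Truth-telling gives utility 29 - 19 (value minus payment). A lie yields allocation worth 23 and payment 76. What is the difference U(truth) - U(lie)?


Step 1: U(truth) = value - payment = 29 - 19 = 10
Step 2: U(lie) = allocation - payment = 23 - 76 = -53
Step 3: IC gap = 10 - (-53) = 63

63


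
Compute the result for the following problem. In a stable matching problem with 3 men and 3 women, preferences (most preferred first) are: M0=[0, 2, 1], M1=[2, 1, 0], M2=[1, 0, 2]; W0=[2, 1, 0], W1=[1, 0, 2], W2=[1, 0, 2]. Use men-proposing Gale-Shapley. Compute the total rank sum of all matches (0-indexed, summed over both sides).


Step 1: Run Gale-Shapley (men propose, women hold best offer):
  M0 proposes to W0; she accepts
  M1 proposes to W2; she accepts
  M2 proposes to W1; she accepts
Step 2: Final matching: W0-M0, W1-M2, W2-M1
Step 3: 0-indexed ranks (man's rank of his match, then woman's): 0 + 2 + 0 + 2 + 0 + 0
Step 4: Total rank sum = 4

4


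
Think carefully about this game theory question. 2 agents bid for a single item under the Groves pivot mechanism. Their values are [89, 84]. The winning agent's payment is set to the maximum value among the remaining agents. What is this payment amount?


Step 1: The efficient winner is agent 0 with value 89
Step 2: Other agents' values: [84]
Step 3: Pivot payment = max(others) = 84
Step 4: The winner pays 84

84


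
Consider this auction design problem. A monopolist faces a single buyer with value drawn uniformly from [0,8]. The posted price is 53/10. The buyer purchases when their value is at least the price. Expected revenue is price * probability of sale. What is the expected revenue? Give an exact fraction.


Step 1: Posted price r = 53/10, value support [0,8]
Step 2: P(v >= r) = (8 - 53/10)/8 = 27/80
Step 3: Expected revenue = r * P(v >= r) = 53/10 * 27/80
Step 4: Revenue = 1431/800

1431/800


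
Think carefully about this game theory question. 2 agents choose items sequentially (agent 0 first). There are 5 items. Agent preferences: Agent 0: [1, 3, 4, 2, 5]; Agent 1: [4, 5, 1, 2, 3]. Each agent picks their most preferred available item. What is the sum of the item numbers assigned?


Step 1: Agent 0 picks item 1
Step 2: Agent 1 picks item 4
Step 3: Sum = 1 + 4 = 5

5


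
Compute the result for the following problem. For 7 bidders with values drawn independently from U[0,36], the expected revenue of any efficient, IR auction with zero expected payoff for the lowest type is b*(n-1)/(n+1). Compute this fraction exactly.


Step 1: By Revenue Equivalence, expected revenue = b*(n-1)/(n+1)
Step 2: Substituting n = 7, b = 36
Step 3: Revenue = 36*(7-1)/(7+1) = 36*6/8
Step 4: Revenue = 216/8 = 27

27


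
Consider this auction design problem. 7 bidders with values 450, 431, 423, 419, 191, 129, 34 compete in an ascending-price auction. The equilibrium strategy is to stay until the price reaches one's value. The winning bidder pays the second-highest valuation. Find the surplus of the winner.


Step 1: Identify the highest value: 450
Step 2: Identify the second-highest value: 431
Step 3: The final price = second-highest value = 431
Step 4: Surplus = 450 - 431 = 19

19


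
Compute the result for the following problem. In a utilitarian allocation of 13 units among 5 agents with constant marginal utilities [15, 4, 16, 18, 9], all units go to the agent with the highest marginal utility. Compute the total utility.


Step 1: The marginal utilities are [15, 4, 16, 18, 9]
Step 2: The highest marginal utility is 18
Step 3: All 13 units go to that agent
Step 4: Total utility = 18 * 13 = 234

234


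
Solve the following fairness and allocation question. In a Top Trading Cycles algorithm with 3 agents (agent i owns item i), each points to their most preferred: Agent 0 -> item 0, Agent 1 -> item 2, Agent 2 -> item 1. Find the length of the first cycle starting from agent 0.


Step 1: Trace the pointer graph from agent 0: 0 -> 0
Step 2: A cycle is detected when we revisit agent 0
Step 3: The cycle is: 0 -> 0
Step 4: Cycle length = 1

1


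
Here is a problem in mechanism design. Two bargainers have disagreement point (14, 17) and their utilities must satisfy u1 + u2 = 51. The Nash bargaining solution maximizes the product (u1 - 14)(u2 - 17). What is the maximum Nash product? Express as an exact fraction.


Step 1: The Nash solution splits surplus symmetrically above the disagreement point
Step 2: u1 = (total + d1 - d2)/2 = (51 + 14 - 17)/2 = 24
Step 3: u2 = (total - d1 + d2)/2 = (51 - 14 + 17)/2 = 27
Step 4: Nash product = (24 - 14) * (27 - 17)
Step 5: = 10 * 10 = 100

100


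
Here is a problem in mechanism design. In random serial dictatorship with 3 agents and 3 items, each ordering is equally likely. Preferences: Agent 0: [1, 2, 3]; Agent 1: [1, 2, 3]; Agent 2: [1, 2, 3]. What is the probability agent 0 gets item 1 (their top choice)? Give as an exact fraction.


Step 1: Agent 0 wants item 1
Step 2: There are 6 possible orderings of agents
Step 3: In 2 orderings, agent 0 gets item 1
Step 4: Probability = 2/6 = 1/3

1/3


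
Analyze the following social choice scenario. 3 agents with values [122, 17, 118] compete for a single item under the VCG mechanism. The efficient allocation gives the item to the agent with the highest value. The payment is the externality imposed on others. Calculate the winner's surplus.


Step 1: The winner is the agent with the highest value: agent 0 with value 122
Step 2: Values of other agents: [17, 118]
Step 3: VCG payment = max of others' values = 118
Step 4: Surplus = 122 - 118 = 4

4


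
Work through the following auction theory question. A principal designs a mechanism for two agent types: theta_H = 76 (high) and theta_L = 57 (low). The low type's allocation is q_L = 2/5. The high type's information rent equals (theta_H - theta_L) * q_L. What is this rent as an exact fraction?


Step 1: theta_H - theta_L = 76 - 57 = 19
Step 2: Information rent = (theta_H - theta_L) * q_L
Step 3: = 19 * 2/5
Step 4: = 38/5

38/5


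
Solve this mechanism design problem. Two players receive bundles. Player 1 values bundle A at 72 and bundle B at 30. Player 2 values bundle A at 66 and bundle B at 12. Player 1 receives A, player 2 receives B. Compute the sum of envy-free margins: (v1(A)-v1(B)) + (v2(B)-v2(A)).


Step 1: Player 1's margin = v1(A) - v1(B) = 72 - 30 = 42
Step 2: Player 2's margin = v2(B) - v2(A) = 12 - 66 = -54
Step 3: Total margin = 42 + -54 = -12

-12


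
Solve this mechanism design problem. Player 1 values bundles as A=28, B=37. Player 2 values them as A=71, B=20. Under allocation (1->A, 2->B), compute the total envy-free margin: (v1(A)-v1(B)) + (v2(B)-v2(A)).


Step 1: Player 1's margin = v1(A) - v1(B) = 28 - 37 = -9
Step 2: Player 2's margin = v2(B) - v2(A) = 20 - 71 = -51
Step 3: Total margin = -9 + -51 = -60

-60


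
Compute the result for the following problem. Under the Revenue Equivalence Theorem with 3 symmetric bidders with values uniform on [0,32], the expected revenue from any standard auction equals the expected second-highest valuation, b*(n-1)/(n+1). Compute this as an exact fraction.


Step 1: By Revenue Equivalence, expected revenue = b*(n-1)/(n+1)
Step 2: Substituting n = 3, b = 32
Step 3: Revenue = 32*(3-1)/(3+1) = 32*2/4
Step 4: Revenue = 64/4 = 16

16


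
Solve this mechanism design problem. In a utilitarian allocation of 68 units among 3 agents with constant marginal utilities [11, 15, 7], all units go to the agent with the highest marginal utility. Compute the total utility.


Step 1: The marginal utilities are [11, 15, 7]
Step 2: The highest marginal utility is 15
Step 3: All 68 units go to that agent
Step 4: Total utility = 15 * 68 = 1020

1020


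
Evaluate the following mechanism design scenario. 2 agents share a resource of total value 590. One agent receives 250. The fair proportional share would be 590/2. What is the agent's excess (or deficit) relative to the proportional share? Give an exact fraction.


Step 1: Proportional share = 590/2 = 295
Step 2: Agent's actual allocation = 250
Step 3: Excess = 250 - 295 = -45

-45


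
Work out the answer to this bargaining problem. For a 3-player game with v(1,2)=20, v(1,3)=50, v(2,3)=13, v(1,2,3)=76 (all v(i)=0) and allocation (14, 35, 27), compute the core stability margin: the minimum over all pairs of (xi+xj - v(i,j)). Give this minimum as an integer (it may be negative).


Step 1: Slack for coalition (1,2): x1+x2 - v12 = 49 - 20 = 29
Step 2: Slack for coalition (1,3): x1+x3 - v13 = 41 - 50 = -9
Step 3: Slack for coalition (2,3): x2+x3 - v23 = 62 - 13 = 49
Step 4: Minimum slack = min(29, -9, 49) = -9, attained by (1,3); coalition (1,3) can block (slack < 0), so the allocation is not in the core

-9


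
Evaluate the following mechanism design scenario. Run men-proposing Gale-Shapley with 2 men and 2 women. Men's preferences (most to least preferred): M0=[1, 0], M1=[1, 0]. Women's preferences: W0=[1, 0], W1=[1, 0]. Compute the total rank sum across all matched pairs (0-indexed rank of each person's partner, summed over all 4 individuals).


Step 1: Run Gale-Shapley (men propose, women hold best offer):
  M0 proposes to W1; she accepts
  M1 proposes to W1; she switches from M0
  M0 proposes to W0; she accepts
Step 2: Final matching: W0-M0, W1-M1
Step 3: 0-indexed ranks (man's rank of his match, then woman's): 1 + 1 + 0 + 0
Step 4: Total rank sum = 2

2


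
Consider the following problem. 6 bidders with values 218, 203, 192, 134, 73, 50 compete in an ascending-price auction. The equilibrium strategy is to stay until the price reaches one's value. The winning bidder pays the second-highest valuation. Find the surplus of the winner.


Step 1: Identify the highest value: 218
Step 2: Identify the second-highest value: 203
Step 3: The final price = second-highest value = 203
Step 4: Surplus = 218 - 203 = 15

15


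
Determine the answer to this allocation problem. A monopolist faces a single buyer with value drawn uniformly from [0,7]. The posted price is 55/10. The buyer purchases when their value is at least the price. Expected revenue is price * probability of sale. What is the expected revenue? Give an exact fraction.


Step 1: Posted price r = 11/2, value support [0,7]
Step 2: P(v >= r) = (7 - 11/2)/7 = 3/14
Step 3: Expected revenue = r * P(v >= r) = 11/2 * 3/14
Step 4: Revenue = 33/28

33/28


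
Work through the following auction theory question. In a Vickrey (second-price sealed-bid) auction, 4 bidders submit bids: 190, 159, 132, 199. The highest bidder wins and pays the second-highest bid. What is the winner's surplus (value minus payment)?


Step 1: Sort bids in descending order: 199, 190, 159, 132
Step 2: The winning bid is the highest: 199
Step 3: The payment equals the second-highest bid: 190
Step 4: Surplus = winner's bid - payment = 199 - 190 = 9

9


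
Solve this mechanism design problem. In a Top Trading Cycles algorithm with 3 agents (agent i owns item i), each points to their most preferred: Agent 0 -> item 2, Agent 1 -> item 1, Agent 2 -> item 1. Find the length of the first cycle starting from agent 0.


Step 1: Trace the pointer graph from agent 0: 0 -> 2 -> 1 -> 1
Step 2: A cycle is detected when we revisit agent 1
Step 3: The cycle is: 1 -> 1
Step 4: Cycle length = 1

1


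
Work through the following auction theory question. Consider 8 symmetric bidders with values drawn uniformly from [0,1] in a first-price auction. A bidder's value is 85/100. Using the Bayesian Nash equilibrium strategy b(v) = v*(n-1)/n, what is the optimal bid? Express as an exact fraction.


Step 1: The symmetric BNE bidding function is b(v) = v * (n-1) / n
Step 2: Substitute v = 17/20 and n = 8
Step 3: b = 17/20 * 7/8
Step 4: b = 119/160

119/160


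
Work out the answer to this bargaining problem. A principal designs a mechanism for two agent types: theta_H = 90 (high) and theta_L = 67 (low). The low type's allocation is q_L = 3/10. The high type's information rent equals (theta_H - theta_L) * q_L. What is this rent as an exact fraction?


Step 1: theta_H - theta_L = 90 - 67 = 23
Step 2: Information rent = (theta_H - theta_L) * q_L
Step 3: = 23 * 3/10
Step 4: = 69/10

69/10


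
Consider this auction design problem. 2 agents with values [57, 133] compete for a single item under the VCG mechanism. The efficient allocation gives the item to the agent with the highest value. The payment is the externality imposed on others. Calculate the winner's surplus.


Step 1: The winner is the agent with the highest value: agent 1 with value 133
Step 2: Values of other agents: [57]
Step 3: VCG payment = max of others' values = 57
Step 4: Surplus = 133 - 57 = 76

76


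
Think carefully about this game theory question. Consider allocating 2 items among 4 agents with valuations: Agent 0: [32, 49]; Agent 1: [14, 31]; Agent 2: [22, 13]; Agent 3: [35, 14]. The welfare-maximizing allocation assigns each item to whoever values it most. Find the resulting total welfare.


Step 1: For each item, find the maximum value among all agents.
Step 2: Item 0 -> Agent 3 (value 35)
Step 3: Item 1 -> Agent 0 (value 49)
Step 4: Total welfare = 35 + 49 = 84

84


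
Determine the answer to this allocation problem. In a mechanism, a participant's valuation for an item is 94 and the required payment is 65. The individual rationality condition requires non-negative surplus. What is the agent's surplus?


Step 1: Surplus = value - payment = 94 - 65 = 29
Step 2: IR is satisfied (surplus >= 0)

29


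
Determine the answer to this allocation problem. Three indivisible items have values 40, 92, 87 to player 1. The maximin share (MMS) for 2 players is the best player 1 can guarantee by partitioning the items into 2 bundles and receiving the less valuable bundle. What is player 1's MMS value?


Step 1: Item values = 40, 92, 87
Step 2: Enumerate all 2-bundle partitions and take the smaller bundle:
  Partition 1: {40} vs {92,87} -> bundles 40, 179; min = 40
  Partition 2: {92} vs {40,87} -> bundles 92, 127; min = 92
  Partition 3: {87} vs {40,92} -> bundles 87, 132; min = 87
Step 3: MMS = max(40, 92, 87) = 92

92
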